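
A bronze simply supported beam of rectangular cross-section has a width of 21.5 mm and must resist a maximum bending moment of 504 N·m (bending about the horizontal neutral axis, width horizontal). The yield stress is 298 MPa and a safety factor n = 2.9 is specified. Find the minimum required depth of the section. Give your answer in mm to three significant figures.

σ_allow = 298/2.9 = 102.8 MPa.
For a rectangular section σ = 6M/(bh²), so h² = 6M/(b σ_allow) = 6×504000/(21.5×102.8) = 1369 mm².
h = 37.00 mm.

h = 37.0 mm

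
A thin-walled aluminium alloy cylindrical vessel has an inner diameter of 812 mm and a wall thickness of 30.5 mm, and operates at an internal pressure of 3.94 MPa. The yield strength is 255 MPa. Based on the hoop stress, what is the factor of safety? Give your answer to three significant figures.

σ_h = pD/(2t) = 3.94×812/(2×30.5) = 52.45 MPa.
n = 255/52.45 = 4.862.

n = 4.86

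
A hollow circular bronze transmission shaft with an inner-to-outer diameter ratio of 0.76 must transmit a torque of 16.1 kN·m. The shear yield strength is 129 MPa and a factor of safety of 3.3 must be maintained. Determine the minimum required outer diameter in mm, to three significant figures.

d_o = 147 mm

τ_allow = 129/3.3 = 39.09 MPa.
For a hollow shaft τ = 16T/[πd_o³(1−k⁴)] with k = 0.76, so 1−k⁴ = 0.6664.
d_o³ = 16T/[π τ_allow (1−k⁴)] = 16×1.6100×10^7/(π×39.09×0.6664) = 3.148×10^6 mm³.
d_o = 146.6 mm.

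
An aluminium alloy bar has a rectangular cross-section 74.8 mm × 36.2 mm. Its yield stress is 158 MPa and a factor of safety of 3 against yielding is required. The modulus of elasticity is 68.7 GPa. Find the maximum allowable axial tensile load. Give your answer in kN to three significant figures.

σ_allow = 158/3 = 52.67 MPa.
A = 74.8×36.2 = 2708 mm².
F_allow = σ_allow × A = 52.67×2708 = 142600 N.

F_allow = 143 kN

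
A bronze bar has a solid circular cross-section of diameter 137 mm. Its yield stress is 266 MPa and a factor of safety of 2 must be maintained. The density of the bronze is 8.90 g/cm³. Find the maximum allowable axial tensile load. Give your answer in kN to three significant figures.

σ_allow = 266/2 = 133.0 MPa.
A = πd²/4 = π×137²/4 = 14740 mm².
F_allow = σ_allow × A = 133.0×14740 = 1.961×10^6 N.

F_allow = 1960 kN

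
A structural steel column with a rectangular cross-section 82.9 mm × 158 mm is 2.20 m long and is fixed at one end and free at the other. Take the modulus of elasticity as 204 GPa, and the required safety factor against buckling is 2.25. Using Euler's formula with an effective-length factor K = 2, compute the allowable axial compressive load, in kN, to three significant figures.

Buckling occurs about the weak axis: I_min = h·b³/12 = 158×82.9³/12 = 7.501×10^6 mm⁴ (b = 82.9 mm is the smaller dimension).
Effective length L_e = KL = 2×2.20 m = 4400 mm.
Euler critical load P_cr = π²EI/L_e² = π²×204000×7.501×10^6/4400² = 780100 N.
P_allow = P_cr/n = 780100/2.25 = 346700 N.

P_allow = 347 kN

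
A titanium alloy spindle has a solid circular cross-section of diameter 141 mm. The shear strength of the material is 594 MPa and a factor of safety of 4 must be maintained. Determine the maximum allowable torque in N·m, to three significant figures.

τ_allow = 594/4 = 148.5 MPa.
For a solid shaft T_allow = τ_allow·πd³/16; πd³/16 = π×141³/16 = 550400 mm³.
T_allow = 148.5×550400 = 8.174×10^7 N·mm = 81740 N·m.

T_allow = 81700 N·m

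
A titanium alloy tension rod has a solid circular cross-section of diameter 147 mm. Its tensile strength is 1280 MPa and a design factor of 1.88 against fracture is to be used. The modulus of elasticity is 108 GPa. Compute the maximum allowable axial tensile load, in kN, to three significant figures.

σ_allow = 1280/1.88 = 680.9 MPa.
A = πd²/4 = π×147²/4 = 16970 mm².
F_allow = σ_allow × A = 680.9×16970 = 1.156×10^7 N.

F_allow = 11600 kN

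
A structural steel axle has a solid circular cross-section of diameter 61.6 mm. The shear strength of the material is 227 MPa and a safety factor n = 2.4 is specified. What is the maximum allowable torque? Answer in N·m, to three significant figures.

T_allow = 4340 N·m

τ_allow = 227/2.4 = 94.58 MPa.
For a solid shaft T_allow = τ_allow·πd³/16; πd³/16 = π×61.6³/16 = 45900 mm³.
T_allow = 94.58×45900 = 4.341×10^6 N·mm = 4341 N·m.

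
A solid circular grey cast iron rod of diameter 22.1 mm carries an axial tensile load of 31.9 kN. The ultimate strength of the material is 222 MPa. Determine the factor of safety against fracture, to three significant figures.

A = πd²/4 = 383.6 mm².
σ = F/A = 31900/383.6 = 83.16 MPa.
n = 222/83.16 = 2.670.

n = 2.67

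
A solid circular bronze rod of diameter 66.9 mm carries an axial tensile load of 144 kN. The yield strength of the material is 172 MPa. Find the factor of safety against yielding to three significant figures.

A = πd²/4 = 3515 mm².
σ = F/A = 144000/3515 = 40.97 MPa.
n = 172/40.97 = 4.199.

n = 4.20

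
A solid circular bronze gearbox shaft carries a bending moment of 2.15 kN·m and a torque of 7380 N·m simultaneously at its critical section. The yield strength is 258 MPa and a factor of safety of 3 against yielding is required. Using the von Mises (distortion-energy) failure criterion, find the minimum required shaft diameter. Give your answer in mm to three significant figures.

d = 92.8 mm

σ_allow = σ_y/n = 258/3 = 86.00 MPa.
For a solid shaft σ_b = 32M/(πd³) and τ = 16T/(πd³), so the von Mises stress is σ' = (16/πd³)·√(4M²+3T²).
√(4M²+3T²) = √(4×(2.150×10^6)² + 3×(7.380×10^6)²) = 1.349×10^7 N·mm.
d³ = 16×1.349×10^7/(π×86.00) = 798700 mm³.
d = 92.78 mm.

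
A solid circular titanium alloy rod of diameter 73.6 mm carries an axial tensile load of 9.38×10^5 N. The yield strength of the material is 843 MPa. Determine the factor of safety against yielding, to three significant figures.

n = 3.82

A = πd²/4 = 4254 mm².
σ = F/A = 938000/4254 = 220.5 MPa.
n = 843/220.5 = 3.824.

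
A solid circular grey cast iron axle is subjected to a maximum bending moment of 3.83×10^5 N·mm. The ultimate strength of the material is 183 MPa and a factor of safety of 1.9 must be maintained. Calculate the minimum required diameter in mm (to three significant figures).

σ_allow = 183/1.9 = 96.32 MPa.
For a solid circular section σ = 32M/(πd³), so d³ = 32M/(π σ_allow) = 32×383000/(π×96.32) = 40500 mm³.
d = 34.34 mm.

d = 34.3 mm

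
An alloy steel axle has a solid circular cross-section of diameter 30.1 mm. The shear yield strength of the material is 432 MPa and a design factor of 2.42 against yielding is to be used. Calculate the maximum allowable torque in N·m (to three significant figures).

τ_allow = 432/2.42 = 178.5 MPa.
For a solid shaft T_allow = τ_allow·πd³/16; πd³/16 = π×30.1³/16 = 5355 mm³.
T_allow = 178.5×5355 = 955900 N·mm = 955.9 N·m.

T_allow = 956 N·m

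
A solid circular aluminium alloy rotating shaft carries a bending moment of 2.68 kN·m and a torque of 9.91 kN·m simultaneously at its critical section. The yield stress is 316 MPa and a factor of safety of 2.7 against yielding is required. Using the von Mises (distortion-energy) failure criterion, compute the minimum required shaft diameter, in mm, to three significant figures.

σ_allow = σ_y/n = 316/2.7 = 117.0 MPa.
For a solid shaft σ_b = 32M/(πd³) and τ = 16T/(πd³), so the von Mises stress is σ' = (16/πd³)·√(4M²+3T²).
√(4M²+3T²) = √(4×(2.680×10^6)² + 3×(9.910×10^6)²) = 1.798×10^7 N·mm.
d³ = 16×1.798×10^7/(π×117.0) = 782500 mm³.
d = 92.15 mm.

d = 92.1 mm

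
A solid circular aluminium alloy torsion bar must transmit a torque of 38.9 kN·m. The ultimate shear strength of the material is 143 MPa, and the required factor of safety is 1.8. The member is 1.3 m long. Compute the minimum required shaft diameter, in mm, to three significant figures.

Allowable shear stress τ_allow = 143/1.8 = 79.44 MPa.
For a solid shaft τ = 16T/(πd³), so d³ = 16T/(π τ_allow) = 16×3.8900×10^7/(π×79.44) = 2.494×10^6 mm³.
d = (2.494×10^6)^(1/3) = 135.6 mm.

d = 136 mm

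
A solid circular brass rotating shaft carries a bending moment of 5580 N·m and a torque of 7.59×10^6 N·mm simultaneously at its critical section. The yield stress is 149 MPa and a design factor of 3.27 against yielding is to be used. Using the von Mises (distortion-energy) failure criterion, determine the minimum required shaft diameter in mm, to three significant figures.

d = 124 mm

σ_allow = σ_y/n = 149/3.27 = 45.57 MPa.
For a solid shaft σ_b = 32M/(πd³) and τ = 16T/(πd³), so the von Mises stress is σ' = (16/πd³)·√(4M²+3T²).
√(4M²+3T²) = √(4×(5.580×10^6)² + 3×(7.590×10^6)²) = 1.724×10^7 N·mm.
d³ = 16×1.724×10^7/(π×45.57) = 1.927×10^6 mm³.
d = 124.4 mm.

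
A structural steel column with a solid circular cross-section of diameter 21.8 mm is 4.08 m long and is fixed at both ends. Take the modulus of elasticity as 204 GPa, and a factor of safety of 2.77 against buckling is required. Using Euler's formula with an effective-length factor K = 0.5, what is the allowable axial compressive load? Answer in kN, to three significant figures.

I = πd⁴/64 = π×21.8⁴/64 = 11090 mm⁴.
Effective length L_e = KL = 0.5×4.08 m = 2040 mm.
Euler critical load P_cr = π²EI/L_e² = π²×204000×11090/2040² = 5364 N.
P_allow = P_cr/n = 5364/2.77 = 1936 N.

P_allow = 1.94 kN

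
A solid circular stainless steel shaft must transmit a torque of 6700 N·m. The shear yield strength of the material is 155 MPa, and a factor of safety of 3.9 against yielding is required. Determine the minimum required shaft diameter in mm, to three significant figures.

Allowable shear stress τ_allow = 155/3.9 = 39.74 MPa.
For a solid shaft τ = 16T/(πd³), so d³ = 16T/(π τ_allow) = 16×6700000/(π×39.74) = 858600 mm³.
d = (858600)^(1/3) = 95.04 mm.

d = 95.0 mm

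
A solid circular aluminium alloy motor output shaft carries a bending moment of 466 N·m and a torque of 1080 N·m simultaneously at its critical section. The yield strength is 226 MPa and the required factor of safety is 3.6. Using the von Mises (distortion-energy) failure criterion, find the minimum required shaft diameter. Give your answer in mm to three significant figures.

σ_allow = σ_y/n = 226/3.6 = 62.78 MPa.
For a solid shaft σ_b = 32M/(πd³) and τ = 16T/(πd³), so the von Mises stress is σ' = (16/πd³)·√(4M²+3T²).
√(4M²+3T²) = √(4×(466000)² + 3×(1.080×10^6)²) = 2.090×10^6 N·mm.
d³ = 16×2.090×10^6/(π×62.78) = 169500 mm³.
d = 55.35 mm.

d = 55.3 mm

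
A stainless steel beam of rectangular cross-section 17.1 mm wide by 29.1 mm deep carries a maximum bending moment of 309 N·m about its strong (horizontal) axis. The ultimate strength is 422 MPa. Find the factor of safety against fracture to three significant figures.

n = 3.30

Section modulus S = bh²/6 = 17.1×29.1²/6 = 2413 mm³.
σ = M/S = 309000/2413 = 128.0 MPa.
n = 422/128.0 = 3.296.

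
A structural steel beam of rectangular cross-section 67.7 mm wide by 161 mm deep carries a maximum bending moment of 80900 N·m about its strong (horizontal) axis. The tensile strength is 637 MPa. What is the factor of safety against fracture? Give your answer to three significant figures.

n = 2.30

Section modulus S = bh²/6 = 67.7×161²/6 = 292500 mm³.
σ = M/S = 8.0900×10^7/292500 = 276.6 MPa.
n = 637/276.6 = 2.303.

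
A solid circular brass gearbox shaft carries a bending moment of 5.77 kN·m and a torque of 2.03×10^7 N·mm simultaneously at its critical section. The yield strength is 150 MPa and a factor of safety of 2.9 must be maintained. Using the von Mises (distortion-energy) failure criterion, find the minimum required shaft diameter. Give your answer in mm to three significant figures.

σ_allow = σ_y/n = 150/2.9 = 51.72 MPa.
For a solid shaft σ_b = 32M/(πd³) and τ = 16T/(πd³), so the von Mises stress is σ' = (16/πd³)·√(4M²+3T²).
√(4M²+3T²) = √(4×(5.770×10^6)² + 3×(2.030×10^7)²) = 3.701×10^7 N·mm.
d³ = 16×3.701×10^7/(π×51.72) = 3.644×10^6 mm³.
d = 153.9 mm.

d = 154 mm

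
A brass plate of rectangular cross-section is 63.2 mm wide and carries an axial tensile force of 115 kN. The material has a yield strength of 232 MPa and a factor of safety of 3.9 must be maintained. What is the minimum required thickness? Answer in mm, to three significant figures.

σ_allow = 232/3.9 = 59.49 MPa.
Required area A = F/σ_allow = 115000/59.49 = 1933 mm².
t = A/w = 1933/63.2 = 30.59 mm.

t = 30.6 mm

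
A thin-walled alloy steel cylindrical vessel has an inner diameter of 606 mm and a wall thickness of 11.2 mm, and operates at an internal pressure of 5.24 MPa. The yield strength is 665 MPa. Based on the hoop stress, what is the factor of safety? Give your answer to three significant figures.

n = 4.69

σ_h = pD/(2t) = 5.24×606/(2×11.2) = 141.8 MPa.
n = 665/141.8 = 4.691.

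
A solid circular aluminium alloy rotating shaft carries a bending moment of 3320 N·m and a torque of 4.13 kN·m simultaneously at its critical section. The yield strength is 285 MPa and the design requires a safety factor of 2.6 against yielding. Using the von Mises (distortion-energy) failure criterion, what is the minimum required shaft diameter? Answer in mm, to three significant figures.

d = 76.8 mm

σ_allow = σ_y/n = 285/2.6 = 109.6 MPa.
For a solid shaft σ_b = 32M/(πd³) and τ = 16T/(πd³), so the von Mises stress is σ' = (16/πd³)·√(4M²+3T²).
√(4M²+3T²) = √(4×(3.320×10^6)² + 3×(4.130×10^6)²) = 9.760×10^6 N·mm.
d³ = 16×9.760×10^6/(π×109.6) = 453500 mm³.
d = 76.83 mm.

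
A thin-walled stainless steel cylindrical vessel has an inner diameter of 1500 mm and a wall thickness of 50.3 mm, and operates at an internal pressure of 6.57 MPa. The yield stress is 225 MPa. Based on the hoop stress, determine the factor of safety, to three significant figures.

σ_h = pD/(2t) = 6.57×1500/(2×50.3) = 97.96 MPa.
n = 225/97.96 = 2.297.

n = 2.30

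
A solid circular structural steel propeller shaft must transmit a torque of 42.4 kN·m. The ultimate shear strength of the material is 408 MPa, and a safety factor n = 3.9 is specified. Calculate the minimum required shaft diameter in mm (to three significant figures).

Allowable shear stress τ_allow = 408/3.9 = 104.6 MPa.
For a solid shaft τ = 16T/(πd³), so d³ = 16T/(π τ_allow) = 16×4.2400×10^7/(π×104.6) = 2.064×10^6 mm³.
d = (2.064×10^6)^(1/3) = 127.3 mm.

d = 127 mm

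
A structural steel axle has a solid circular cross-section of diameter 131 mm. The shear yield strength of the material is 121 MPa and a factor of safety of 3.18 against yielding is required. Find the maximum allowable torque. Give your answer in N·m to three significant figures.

T_allow = 16800 N·m

τ_allow = 121/3.18 = 38.05 MPa.
For a solid shaft T_allow = τ_allow·πd³/16; πd³/16 = π×131³/16 = 441400 mm³.
T_allow = 38.05×441400 = 1.680×10^7 N·mm = 16800 N·m.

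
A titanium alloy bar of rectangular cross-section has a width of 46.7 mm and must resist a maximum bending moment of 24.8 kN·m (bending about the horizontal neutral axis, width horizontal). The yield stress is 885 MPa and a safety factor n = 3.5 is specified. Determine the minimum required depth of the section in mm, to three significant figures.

σ_allow = 885/3.5 = 252.9 MPa.
For a rectangular section σ = 6M/(bh²), so h² = 6M/(b σ_allow) = 6×2.4800×10^7/(46.7×252.9) = 12600 mm².
h = 112.3 mm.

h = 112 mm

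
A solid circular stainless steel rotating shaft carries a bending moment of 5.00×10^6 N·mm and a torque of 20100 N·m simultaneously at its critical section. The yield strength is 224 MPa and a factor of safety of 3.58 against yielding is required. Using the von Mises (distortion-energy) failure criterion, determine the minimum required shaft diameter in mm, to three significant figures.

d = 143 mm

σ_allow = σ_y/n = 224/3.58 = 62.57 MPa.
For a solid shaft σ_b = 32M/(πd³) and τ = 16T/(πd³), so the von Mises stress is σ' = (16/πd³)·√(4M²+3T²).
√(4M²+3T²) = √(4×(5.000×10^6)² + 3×(2.010×10^7)²) = 3.622×10^7 N·mm.
d³ = 16×3.622×10^7/(π×62.57) = 2.948×10^6 mm³.
d = 143.4 mm.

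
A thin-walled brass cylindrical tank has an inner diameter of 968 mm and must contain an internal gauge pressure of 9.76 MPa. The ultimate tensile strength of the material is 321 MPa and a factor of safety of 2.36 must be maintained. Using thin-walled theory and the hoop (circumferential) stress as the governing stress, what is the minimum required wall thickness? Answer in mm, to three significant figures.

σ_allow = 321/2.36 = 136.0 MPa.
Hoop stress σ_h = pD/(2t), so t = pD/(2σ_allow) = 9.76×968/(2×136.0) = 34.73 mm.

t = 34.7 mm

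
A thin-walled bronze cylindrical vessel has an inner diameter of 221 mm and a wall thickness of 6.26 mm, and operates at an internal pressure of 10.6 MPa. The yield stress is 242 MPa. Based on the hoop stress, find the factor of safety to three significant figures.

n = 1.29

σ_h = pD/(2t) = 10.6×221/(2×6.26) = 187.1 MPa.
n = 242/187.1 = 1.293.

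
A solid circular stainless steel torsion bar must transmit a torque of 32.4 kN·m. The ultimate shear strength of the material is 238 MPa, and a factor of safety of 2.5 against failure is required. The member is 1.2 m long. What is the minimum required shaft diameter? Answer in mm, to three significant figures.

d = 120 mm

Allowable shear stress τ_allow = 238/2.5 = 95.20 MPa.
For a solid shaft τ = 16T/(πd³), so d³ = 16T/(π τ_allow) = 16×3.2400×10^7/(π×95.20) = 1.733×10^6 mm³.
d = (1.733×10^6)^(1/3) = 120.1 mm.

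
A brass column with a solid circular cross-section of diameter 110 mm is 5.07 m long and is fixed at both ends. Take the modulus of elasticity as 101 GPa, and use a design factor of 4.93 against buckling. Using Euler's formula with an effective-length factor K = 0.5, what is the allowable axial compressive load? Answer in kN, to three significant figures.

P_allow = 226 kN

I = πd⁴/64 = π×110⁴/64 = 7.187×10^6 mm⁴.
Effective length L_e = KL = 0.5×5.07 m = 2535 mm.
Euler critical load P_cr = π²EI/L_e² = π²×101000×7.187×10^6/2535² = 1.115×10^6 N.
P_allow = P_cr/n = 1.115×10^6/4.93 = 226100 N.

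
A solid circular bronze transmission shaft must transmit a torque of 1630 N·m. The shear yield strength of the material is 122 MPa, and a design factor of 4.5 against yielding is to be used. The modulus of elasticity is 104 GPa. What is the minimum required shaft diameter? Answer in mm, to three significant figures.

Allowable shear stress τ_allow = 122/4.5 = 27.11 MPa.
For a solid shaft τ = 16T/(πd³), so d³ = 16T/(π τ_allow) = 16×1630000/(π×27.11) = 306200 mm³.
d = (306200)^(1/3) = 67.40 mm.

d = 67.4 mm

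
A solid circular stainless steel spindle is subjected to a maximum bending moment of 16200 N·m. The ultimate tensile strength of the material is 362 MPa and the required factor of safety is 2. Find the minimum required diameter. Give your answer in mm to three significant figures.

σ_allow = 362/2 = 181.0 MPa.
For a solid circular section σ = 32M/(πd³), so d³ = 32M/(π σ_allow) = 32×1.6200×10^7/(π×181.0) = 911700 mm³.
d = 96.96 mm.

d = 97.0 mm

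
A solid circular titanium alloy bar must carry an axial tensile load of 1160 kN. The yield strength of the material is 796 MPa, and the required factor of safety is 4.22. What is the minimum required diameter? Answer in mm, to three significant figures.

Allowable stress σ_allow = 796/4.22 = 188.6 MPa.
Required area A = F/σ_allow = 1160000/188.6 = 6150 mm².
A = πd²/4 → d = √(4A/π) = 88.49 mm.

d = 88.5 mm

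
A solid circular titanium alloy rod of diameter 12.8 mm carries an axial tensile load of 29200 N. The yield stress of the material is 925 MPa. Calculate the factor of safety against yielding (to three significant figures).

n = 4.08

A = πd²/4 = 128.7 mm².
σ = F/A = 29200/128.7 = 226.9 MPa.
n = 925/226.9 = 4.076.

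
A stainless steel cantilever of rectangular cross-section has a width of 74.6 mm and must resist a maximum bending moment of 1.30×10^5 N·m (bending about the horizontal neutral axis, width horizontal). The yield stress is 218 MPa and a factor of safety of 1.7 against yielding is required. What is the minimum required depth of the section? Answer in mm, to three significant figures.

h = 286 mm

σ_allow = 218/1.7 = 128.2 MPa.
For a rectangular section σ = 6M/(bh²), so h² = 6M/(b σ_allow) = 6×1.3000×10^8/(74.6×128.2) = 81540 mm².
h = 285.5 mm.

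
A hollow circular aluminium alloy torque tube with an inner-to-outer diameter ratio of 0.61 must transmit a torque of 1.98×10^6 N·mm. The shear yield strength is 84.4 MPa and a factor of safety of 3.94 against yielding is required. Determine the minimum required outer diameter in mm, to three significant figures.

τ_allow = 84.4/3.94 = 21.42 MPa.
For a hollow shaft τ = 16T/[πd_o³(1−k⁴)] with k = 0.61, so 1−k⁴ = 0.8615.
d_o³ = 16T/[π τ_allow (1−k⁴)] = 16×1980000/(π×21.42×0.8615) = 546400 mm³.
d_o = 81.75 mm.

d_o = 81.8 mm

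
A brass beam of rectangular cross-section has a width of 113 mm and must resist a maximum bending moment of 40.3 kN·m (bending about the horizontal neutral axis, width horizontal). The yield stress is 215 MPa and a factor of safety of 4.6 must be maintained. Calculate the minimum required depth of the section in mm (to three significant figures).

σ_allow = 215/4.6 = 46.74 MPa.
For a rectangular section σ = 6M/(bh²), so h² = 6M/(b σ_allow) = 6×4.0300×10^7/(113×46.74) = 45780 mm².
h = 214.0 mm.

h = 214 mm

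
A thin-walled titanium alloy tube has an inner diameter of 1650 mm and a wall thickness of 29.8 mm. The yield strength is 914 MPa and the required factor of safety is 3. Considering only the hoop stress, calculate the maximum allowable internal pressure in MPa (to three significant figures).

σ_allow = 914/3 = 304.7 MPa.
σ_h = pD/(2t) → p_allow = 2σ_allow t/D = 2×304.7×29.8/1650 = 11.00 MPa.

p_allow = 11.0 MPa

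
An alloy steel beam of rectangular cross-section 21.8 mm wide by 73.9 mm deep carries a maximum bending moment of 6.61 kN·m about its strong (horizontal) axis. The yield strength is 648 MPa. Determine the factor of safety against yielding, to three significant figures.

n = 1.95

Section modulus S = bh²/6 = 21.8×73.9²/6 = 19840 mm³.
σ = M/S = 6610000/19840 = 333.1 MPa.
n = 648/333.1 = 1.945.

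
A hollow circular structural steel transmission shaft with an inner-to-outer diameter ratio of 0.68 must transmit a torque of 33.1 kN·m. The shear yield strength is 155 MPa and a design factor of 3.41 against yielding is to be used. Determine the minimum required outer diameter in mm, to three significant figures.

τ_allow = 155/3.41 = 45.45 MPa.
For a hollow shaft τ = 16T/[πd_o³(1−k⁴)] with k = 0.68, so 1−k⁴ = 0.7862.
d_o³ = 16T/[π τ_allow (1−k⁴)] = 16×3.3100×10^7/(π×45.45×0.7862) = 4.717×10^6 mm³.
d_o = 167.7 mm.

d_o = 168 mm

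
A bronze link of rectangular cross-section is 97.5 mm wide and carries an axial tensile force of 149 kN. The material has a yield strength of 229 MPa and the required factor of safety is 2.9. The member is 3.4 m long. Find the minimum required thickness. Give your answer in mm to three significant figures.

t = 19.4 mm

σ_allow = 229/2.9 = 78.97 MPa.
Required area A = F/σ_allow = 149000/78.97 = 1887 mm².
t = A/w = 1887/97.5 = 19.35 mm.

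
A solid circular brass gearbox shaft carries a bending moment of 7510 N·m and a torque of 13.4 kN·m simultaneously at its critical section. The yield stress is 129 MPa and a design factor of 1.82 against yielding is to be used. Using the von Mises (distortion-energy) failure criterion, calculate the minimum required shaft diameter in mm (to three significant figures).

σ_allow = σ_y/n = 129/1.82 = 70.88 MPa.
For a solid shaft σ_b = 32M/(πd³) and τ = 16T/(πd³), so the von Mises stress is σ' = (16/πd³)·√(4M²+3T²).
√(4M²+3T²) = √(4×(7.510×10^6)² + 3×(1.340×10^7)²) = 2.765×10^7 N·mm.
d³ = 16×2.765×10^7/(π×70.88) = 1.986×10^6 mm³.
d = 125.7 mm.

d = 126 mm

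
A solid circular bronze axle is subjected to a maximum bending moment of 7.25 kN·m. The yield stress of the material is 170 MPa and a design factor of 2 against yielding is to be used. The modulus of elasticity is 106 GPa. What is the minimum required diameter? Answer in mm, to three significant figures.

d = 95.4 mm

σ_allow = 170/2 = 85.00 MPa.
For a solid circular section σ = 32M/(πd³), so d³ = 32M/(π σ_allow) = 32×7250000/(π×85.00) = 868800 mm³.
d = 95.42 mm.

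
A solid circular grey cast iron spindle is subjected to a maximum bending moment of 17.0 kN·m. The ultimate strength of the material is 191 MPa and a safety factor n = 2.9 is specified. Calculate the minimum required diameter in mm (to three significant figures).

d = 138 mm

σ_allow = 191/2.9 = 65.86 MPa.
For a solid circular section σ = 32M/(πd³), so d³ = 32M/(π σ_allow) = 32×1.7000×10^7/(π×65.86) = 2.629×10^6 mm³.
d = 138.0 mm.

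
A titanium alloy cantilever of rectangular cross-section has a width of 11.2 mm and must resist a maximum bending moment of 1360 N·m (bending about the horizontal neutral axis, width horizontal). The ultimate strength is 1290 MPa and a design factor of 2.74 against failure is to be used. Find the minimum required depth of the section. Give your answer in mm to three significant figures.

σ_allow = 1290/2.74 = 470.8 MPa.
For a rectangular section σ = 6M/(bh²), so h² = 6M/(b σ_allow) = 6×1360000/(11.2×470.8) = 1548 mm².
h = 39.34 mm.

h = 39.3 mm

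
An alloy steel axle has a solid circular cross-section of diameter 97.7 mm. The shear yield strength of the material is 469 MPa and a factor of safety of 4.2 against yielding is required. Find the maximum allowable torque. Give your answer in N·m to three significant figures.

T_allow = 20400 N·m

τ_allow = 469/4.2 = 111.7 MPa.
For a solid shaft T_allow = τ_allow·πd³/16; πd³/16 = π×97.7³/16 = 183100 mm³.
T_allow = 111.7×183100 = 2.045×10^7 N·mm = 20450 N·m.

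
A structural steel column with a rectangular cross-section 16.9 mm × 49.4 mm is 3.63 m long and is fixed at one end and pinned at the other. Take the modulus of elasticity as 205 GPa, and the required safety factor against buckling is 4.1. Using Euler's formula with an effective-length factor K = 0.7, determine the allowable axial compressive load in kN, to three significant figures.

Buckling occurs about the weak axis: I_min = h·b³/12 = 49.4×16.9³/12 = 19870 mm⁴ (b = 16.9 mm is the smaller dimension).
Effective length L_e = KL = 0.7×3.63 m = 2541 mm.
Euler critical load P_cr = π²EI/L_e² = π²×205000×19870/2541² = 6227 N.
P_allow = P_cr/n = 6227/4.1 = 1519 N.

P_allow = 1.52 kN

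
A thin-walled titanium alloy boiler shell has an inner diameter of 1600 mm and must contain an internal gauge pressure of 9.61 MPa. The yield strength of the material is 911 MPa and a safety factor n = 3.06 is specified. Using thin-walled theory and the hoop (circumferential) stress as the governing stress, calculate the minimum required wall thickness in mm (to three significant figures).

σ_allow = 911/3.06 = 297.7 MPa.
Hoop stress σ_h = pD/(2t), so t = pD/(2σ_allow) = 9.61×1600/(2×297.7) = 25.82 mm.

t = 25.8 mm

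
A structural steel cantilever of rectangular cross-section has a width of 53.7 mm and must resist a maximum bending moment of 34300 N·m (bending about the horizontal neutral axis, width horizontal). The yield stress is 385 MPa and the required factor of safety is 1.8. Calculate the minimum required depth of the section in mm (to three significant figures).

h = 134 mm

σ_allow = 385/1.8 = 213.9 MPa.
For a rectangular section σ = 6M/(bh²), so h² = 6M/(b σ_allow) = 6×3.4300×10^7/(53.7×213.9) = 17920 mm².
h = 133.9 mm.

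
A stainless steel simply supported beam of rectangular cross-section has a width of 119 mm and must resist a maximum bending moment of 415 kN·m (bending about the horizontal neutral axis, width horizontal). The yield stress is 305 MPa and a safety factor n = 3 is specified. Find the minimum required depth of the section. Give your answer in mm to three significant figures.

h = 454 mm

σ_allow = 305/3 = 101.7 MPa.
For a rectangular section σ = 6M/(bh²), so h² = 6M/(b σ_allow) = 6×4.1500×10^8/(119×101.7) = 205800 mm².
h = 453.7 mm.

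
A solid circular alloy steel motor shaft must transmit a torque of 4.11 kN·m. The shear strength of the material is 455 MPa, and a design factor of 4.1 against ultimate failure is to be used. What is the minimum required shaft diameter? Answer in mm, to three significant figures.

d = 57.3 mm

Allowable shear stress τ_allow = 455/4.1 = 111.0 MPa.
For a solid shaft τ = 16T/(πd³), so d³ = 16T/(π τ_allow) = 16×4110000/(π×111.0) = 188600 mm³.
d = (188600)^(1/3) = 57.35 mm.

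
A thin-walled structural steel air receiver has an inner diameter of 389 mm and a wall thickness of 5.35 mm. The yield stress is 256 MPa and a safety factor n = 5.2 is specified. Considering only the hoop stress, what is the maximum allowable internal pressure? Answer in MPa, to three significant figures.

p_allow = 1.35 MPa

σ_allow = 256/5.2 = 49.23 MPa.
σ_h = pD/(2t) → p_allow = 2σ_allow t/D = 2×49.23×5.35/389 = 1.354 MPa.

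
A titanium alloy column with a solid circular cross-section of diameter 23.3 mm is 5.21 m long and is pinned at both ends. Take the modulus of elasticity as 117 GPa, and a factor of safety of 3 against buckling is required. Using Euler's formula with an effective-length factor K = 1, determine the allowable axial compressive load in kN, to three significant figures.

P_allow = 0.205 kN

I = πd⁴/64 = π×23.3⁴/64 = 14470 mm⁴.
Effective length L_e = KL = 1×5.21 m = 5210 mm.
Euler critical load P_cr = π²EI/L_e² = π²×117000×14470/5210² = 615.5 N.
P_allow = P_cr/n = 615.5/3 = 205.2 N.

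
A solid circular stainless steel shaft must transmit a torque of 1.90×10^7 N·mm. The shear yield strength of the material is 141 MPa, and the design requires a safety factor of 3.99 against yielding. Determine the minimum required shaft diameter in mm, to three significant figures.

Allowable shear stress τ_allow = 141/3.99 = 35.34 MPa.
For a solid shaft τ = 16T/(πd³), so d³ = 16T/(π τ_allow) = 16×1.9000×10^7/(π×35.34) = 2.738×10^6 mm³.
d = (2.738×10^6)^(1/3) = 139.9 mm.

d = 140 mm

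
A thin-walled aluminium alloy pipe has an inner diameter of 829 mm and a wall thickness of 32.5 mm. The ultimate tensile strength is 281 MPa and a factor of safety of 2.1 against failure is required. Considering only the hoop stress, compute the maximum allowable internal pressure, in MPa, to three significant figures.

p_allow = 10.5 MPa

σ_allow = 281/2.1 = 133.8 MPa.
σ_h = pD/(2t) → p_allow = 2σ_allow t/D = 2×133.8×32.5/829 = 10.49 MPa.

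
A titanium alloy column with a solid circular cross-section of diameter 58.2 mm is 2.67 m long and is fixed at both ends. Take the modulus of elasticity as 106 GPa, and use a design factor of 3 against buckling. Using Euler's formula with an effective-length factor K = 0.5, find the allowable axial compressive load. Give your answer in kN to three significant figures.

I = πd⁴/64 = π×58.2⁴/64 = 563200 mm⁴.
Effective length L_e = KL = 0.5×2.67 m = 1335 mm.
Euler critical load P_cr = π²EI/L_e² = π²×106000×563200/1335² = 330600 N.
P_allow = P_cr/n = 330600/3 = 110200 N.

P_allow = 110 kN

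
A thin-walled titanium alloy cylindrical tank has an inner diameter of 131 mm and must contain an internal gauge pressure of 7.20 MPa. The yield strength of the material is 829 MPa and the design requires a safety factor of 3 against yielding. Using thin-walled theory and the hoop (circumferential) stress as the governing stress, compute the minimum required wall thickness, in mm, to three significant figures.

σ_allow = 829/3 = 276.3 MPa.
Hoop stress σ_h = pD/(2t), so t = pD/(2σ_allow) = 7.20×131/(2×276.3) = 1.707 mm.

t = 1.71 mm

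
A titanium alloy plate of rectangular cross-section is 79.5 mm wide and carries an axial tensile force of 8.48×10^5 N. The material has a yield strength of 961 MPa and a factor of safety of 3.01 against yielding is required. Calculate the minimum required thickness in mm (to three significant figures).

σ_allow = 961/3.01 = 319.3 MPa.
Required area A = F/σ_allow = 848000/319.3 = 2656 mm².
t = A/w = 2656/79.5 = 33.41 mm.

t = 33.4 mm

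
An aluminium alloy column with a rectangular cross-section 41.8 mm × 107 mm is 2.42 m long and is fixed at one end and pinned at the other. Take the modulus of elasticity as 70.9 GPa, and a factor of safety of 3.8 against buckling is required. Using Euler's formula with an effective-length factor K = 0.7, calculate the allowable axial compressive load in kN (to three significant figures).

P_allow = 41.8 kN

Buckling occurs about the weak axis: I_min = h·b³/12 = 107×41.8³/12 = 651200 mm⁴ (b = 41.8 mm is the smaller dimension).
Effective length L_e = KL = 0.7×2.42 m = 1694 mm.
Euler critical load P_cr = π²EI/L_e² = π²×70900×651200/1694² = 158800 N.
P_allow = P_cr/n = 158800/3.8 = 41790 N.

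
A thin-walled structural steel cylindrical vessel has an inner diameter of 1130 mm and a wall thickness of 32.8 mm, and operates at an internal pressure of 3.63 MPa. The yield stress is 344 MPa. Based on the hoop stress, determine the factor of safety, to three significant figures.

σ_h = pD/(2t) = 3.63×1130/(2×32.8) = 62.53 MPa.
n = 344/62.53 = 5.501.

n = 5.50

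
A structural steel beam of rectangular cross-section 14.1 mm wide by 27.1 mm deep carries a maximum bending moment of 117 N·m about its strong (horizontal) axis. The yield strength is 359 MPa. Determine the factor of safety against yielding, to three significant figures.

Section modulus S = bh²/6 = 14.1×27.1²/6 = 1726 mm³.
σ = M/S = 117000/1726 = 67.79 MPa.
n = 359/67.79 = 5.296.

n = 5.30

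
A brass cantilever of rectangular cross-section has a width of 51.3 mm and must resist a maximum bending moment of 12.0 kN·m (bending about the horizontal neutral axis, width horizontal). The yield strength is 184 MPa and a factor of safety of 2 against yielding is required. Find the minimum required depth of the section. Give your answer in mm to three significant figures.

σ_allow = 184/2 = 92.00 MPa.
For a rectangular section σ = 6M/(bh²), so h² = 6M/(b σ_allow) = 6×1.2000×10^7/(51.3×92.00) = 15260 mm².
h = 123.5 mm.

h = 124 mm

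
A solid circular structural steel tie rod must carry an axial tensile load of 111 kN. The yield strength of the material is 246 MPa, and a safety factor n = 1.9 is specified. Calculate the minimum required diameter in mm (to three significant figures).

Allowable stress σ_allow = 246/1.9 = 129.5 MPa.
Required area A = F/σ_allow = 111000/129.5 = 857.3 mm².
A = πd²/4 → d = √(4A/π) = 33.04 mm.

d = 33.0 mm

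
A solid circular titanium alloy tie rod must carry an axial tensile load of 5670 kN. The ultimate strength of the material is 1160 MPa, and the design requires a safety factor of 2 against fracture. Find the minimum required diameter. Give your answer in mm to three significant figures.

d = 112 mm

Allowable stress σ_allow = 1160/2 = 580.0 MPa.
Required area A = F/σ_allow = 5670000/580.0 = 9776 mm².
A = πd²/4 → d = √(4A/π) = 111.6 mm.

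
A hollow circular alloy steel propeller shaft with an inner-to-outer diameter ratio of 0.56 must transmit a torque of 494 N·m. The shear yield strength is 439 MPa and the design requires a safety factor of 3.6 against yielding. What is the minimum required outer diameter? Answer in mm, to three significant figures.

τ_allow = 439/3.6 = 121.9 MPa.
For a hollow shaft τ = 16T/[πd_o³(1−k⁴)] with k = 0.56, so 1−k⁴ = 0.9017.
d_o³ = 16T/[π τ_allow (1−k⁴)] = 16×494000/(π×121.9×0.9017) = 22880 mm³.
d_o = 28.39 mm.

d_o = 28.4 mm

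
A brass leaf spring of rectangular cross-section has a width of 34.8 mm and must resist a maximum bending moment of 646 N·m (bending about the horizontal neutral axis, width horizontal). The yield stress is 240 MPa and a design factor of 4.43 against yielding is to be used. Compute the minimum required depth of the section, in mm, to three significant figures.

σ_allow = 240/4.43 = 54.18 MPa.
For a rectangular section σ = 6M/(bh²), so h² = 6M/(b σ_allow) = 6×646000/(34.8×54.18) = 2056 mm².
h = 45.34 mm.

h = 45.3 mm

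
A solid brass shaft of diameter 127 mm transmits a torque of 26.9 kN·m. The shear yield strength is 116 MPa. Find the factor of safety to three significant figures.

n = 1.73

τ = 16T/(πd³) = 16×2.6900×10^7/(π×127³) = 66.88 MPa.
n = τ_limit/τ = 116/66.88 = 1.734.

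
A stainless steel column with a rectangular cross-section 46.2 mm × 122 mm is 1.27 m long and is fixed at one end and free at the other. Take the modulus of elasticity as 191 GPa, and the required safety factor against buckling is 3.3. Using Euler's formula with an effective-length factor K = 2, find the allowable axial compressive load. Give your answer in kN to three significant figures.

P_allow = 88.8 kN

Buckling occurs about the weak axis: I_min = h·b³/12 = 122×46.2³/12 = 1.003×10^6 mm⁴ (b = 46.2 mm is the smaller dimension).
Effective length L_e = KL = 2×1.27 m = 2540 mm.
Euler critical load P_cr = π²EI/L_e² = π²×191000×1.003×10^6/2540² = 292900 N.
P_allow = P_cr/n = 292900/3.3 = 88770 N.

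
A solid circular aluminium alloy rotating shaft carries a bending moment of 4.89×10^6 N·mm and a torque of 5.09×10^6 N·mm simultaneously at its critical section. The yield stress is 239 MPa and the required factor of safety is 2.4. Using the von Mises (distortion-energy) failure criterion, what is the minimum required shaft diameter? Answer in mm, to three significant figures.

σ_allow = σ_y/n = 239/2.4 = 99.58 MPa.
For a solid shaft σ_b = 32M/(πd³) and τ = 16T/(πd³), so the von Mises stress is σ' = (16/πd³)·√(4M²+3T²).
√(4M²+3T²) = √(4×(4.890×10^6)² + 3×(5.090×10^6)²) = 1.317×10^7 N·mm.
d³ = 16×1.317×10^7/(π×99.58) = 673400 mm³.
d = 87.65 mm.

d = 87.7 mm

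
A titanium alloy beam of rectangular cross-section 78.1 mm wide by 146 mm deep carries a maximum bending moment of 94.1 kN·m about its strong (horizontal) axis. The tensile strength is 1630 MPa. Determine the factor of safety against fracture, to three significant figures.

n = 4.81

Section modulus S = bh²/6 = 78.1×146²/6 = 277500 mm³.
σ = M/S = 9.4100×10^7/277500 = 339.1 MPa.
n = 1630/339.1 = 4.806.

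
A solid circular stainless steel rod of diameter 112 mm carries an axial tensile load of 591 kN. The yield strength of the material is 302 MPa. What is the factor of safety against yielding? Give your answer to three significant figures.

A = πd²/4 = 9852 mm².
σ = F/A = 591000/9852 = 59.99 MPa.
n = 302/59.99 = 5.034.

n = 5.03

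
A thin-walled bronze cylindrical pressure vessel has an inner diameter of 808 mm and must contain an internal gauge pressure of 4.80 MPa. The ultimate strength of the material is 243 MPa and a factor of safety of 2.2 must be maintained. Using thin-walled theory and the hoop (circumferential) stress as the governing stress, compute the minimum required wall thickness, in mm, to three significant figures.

t = 17.6 mm

σ_allow = 243/2.2 = 110.5 MPa.
Hoop stress σ_h = pD/(2t), so t = pD/(2σ_allow) = 4.80×808/(2×110.5) = 17.56 mm.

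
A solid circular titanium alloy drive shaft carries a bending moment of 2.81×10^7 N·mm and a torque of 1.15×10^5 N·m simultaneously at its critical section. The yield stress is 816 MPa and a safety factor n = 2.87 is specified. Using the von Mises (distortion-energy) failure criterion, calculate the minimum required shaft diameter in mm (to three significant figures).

σ_allow = σ_y/n = 816/2.87 = 284.3 MPa.
For a solid shaft σ_b = 32M/(πd³) and τ = 16T/(πd³), so the von Mises stress is σ' = (16/πd³)·√(4M²+3T²).
√(4M²+3T²) = √(4×(2.810×10^7)² + 3×(1.150×10^8)²) = 2.070×10^8 N·mm.
d³ = 16×2.070×10^8/(π×284.3) = 3.707×10^6 mm³.
d = 154.8 mm.

d = 155 mm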